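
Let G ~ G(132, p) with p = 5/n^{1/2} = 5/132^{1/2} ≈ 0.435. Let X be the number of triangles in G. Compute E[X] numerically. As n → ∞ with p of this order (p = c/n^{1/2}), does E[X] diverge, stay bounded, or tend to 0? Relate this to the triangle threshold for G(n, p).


Number of potential triangles: C(132, 3) = 374660.
Each occurs with probability p³ ≈ (0.435)³ ≈ 8.24231e-02.
By linearity: E[X] = C(132, 3)·p³ ≈ 374660 · 8.24231e-02 ≈ 30880.651.
Since α = 1/2 < 1, p = c/n^{1/2} ≫ 1/n is above the triangle threshold p ~ 1/n. Asymptotically E[X] ~ (c³/6)·n^{3(1−α)} = (5³/6)·n^{1.5} → ∞; triangles are abundant w.h.p.

E[X] ≈ 30880.651; in regime p = Θ(1/n^{1/2}) E[X] diverges (above the triangle threshold p ~ 1/n).


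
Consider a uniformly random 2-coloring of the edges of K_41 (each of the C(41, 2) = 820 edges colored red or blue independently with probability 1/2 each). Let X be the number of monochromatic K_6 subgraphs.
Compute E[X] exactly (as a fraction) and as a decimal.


Let X = Σ_S X_S over the C(41, 6) = 4496388 subsets S of size 6, where X_S = 1 if the K_6 on S is monochromatic.
For a fixed S, the K_6 on S has C(6, 2) = 15 edges. P[all 15 edges red] = (1/2)^15, and likewise for blue, so P[monochromatic] = 2·(1/2)^15 = 2^{1 − 15} = 1/16384.
By linearity of expectation: E[X] = C(41, 6) · 2^{1 − 15} = 4496388 · 1/16384 = 1124097/4096.
Numerically: E[X] ≈ 274.43774.

E[X] = C(41,6)·2^(1−C(6,2)) = 1124097/4096 ≈ 274.43774.


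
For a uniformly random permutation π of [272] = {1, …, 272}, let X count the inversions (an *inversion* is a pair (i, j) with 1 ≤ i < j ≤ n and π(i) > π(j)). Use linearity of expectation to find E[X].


Write X = Σ X_I over the C(272, 2) = 36856 pairs i < j, with X_I the indicator of one inversion.
There are 36856 indicators.
For each fixed pair i < j, the values π(i) and π(j) are two distinct elements of {1, …, 272} in uniformly random order; by symmetry P[π(i) > π(j)] = 1/2.
By linearity: E[X] = 36856 · (1/2) = C(272, 2) · (1/2) = 36856/2 = 18428 ≈ 18428.000.

E[X] = 18428 = 18428.000.


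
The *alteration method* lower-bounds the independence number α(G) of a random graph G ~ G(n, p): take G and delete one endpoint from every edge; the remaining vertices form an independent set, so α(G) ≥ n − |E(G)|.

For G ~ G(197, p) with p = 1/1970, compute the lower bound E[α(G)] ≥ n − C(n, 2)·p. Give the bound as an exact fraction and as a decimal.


E[|E(G)|] = C(197, 2)·p = 19306 · (1/1970) = 49/5.
E[α(G)] ≥ n − E[|E(G)|] = 197 − 49/5 = 936/5.
Numerically: ≈ 187.200000.
(This is only a lower bound; the true E[α(G)] may be larger.)

E[α(G)] ≥ 936/5 ≈ 187.200000.


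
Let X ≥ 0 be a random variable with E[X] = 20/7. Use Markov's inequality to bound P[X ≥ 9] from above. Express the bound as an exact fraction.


μ = E[X] = 20/7, a = 9.
Markov: P[X ≥ 9] ≤ μ/a = (20/7)/9 = 20/63.
Numerically: ≈ 0.317.
(Since a = 9 > μ = 2.857, the bound 20/63 is < 1 and informative.)

P[X ≥ 9] ≤ 20/63 ≈ 0.317.


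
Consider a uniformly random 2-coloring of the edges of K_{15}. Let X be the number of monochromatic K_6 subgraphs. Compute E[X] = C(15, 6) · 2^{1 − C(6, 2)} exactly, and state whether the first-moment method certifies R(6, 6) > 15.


E[X] = C(15, 6) · 2^{1 − 15} = 5005 · 2^{−14} = 5005/16384.
As a reduced fraction: E[X] = 5005/16384 ≈ 0.30548.
Is E[X] < 1? YES.
Since E[X] < 1, there exists a 2-coloring of K_{15} with no monochromatic K_6; hence R(6, 6) > 15.

E[X] = 5005/16384 ≈ 0.30548; E[X] < 1, so R(6, 6) > 15.


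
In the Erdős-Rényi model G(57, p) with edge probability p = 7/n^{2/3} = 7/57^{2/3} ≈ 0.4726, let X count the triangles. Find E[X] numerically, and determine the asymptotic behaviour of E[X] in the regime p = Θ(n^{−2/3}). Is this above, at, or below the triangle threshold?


Number of potential triangles: C(57, 3) = 29260.
Each occurs with probability p³ ≈ (0.4726)³ ≈ 1.055709e-01.
By linearity: E[X] = C(57, 3)·p³ ≈ 29260 · 1.055709e-01 ≈ 3089.0058.
Since α = 2/3 < 1, p = c/n^{2/3} ≫ 1/n is above the triangle threshold p ~ 1/n. Asymptotically E[X] ~ (c³/6)·n^{3(1−α)} = (7³/6)·n^{1} → ∞; triangles are abundant w.h.p.

E[X] ≈ 3089.0058; in regime p = Θ(1/n^{2/3}) E[X] diverges (above the triangle threshold p ~ 1/n).


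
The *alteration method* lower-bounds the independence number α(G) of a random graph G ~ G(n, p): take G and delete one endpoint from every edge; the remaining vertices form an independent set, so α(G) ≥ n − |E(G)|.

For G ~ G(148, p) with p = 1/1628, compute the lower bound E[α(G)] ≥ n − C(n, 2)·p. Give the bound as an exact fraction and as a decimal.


E[|E(G)|] = C(148, 2)·p = 10878 · (1/1628) = 147/22.
E[α(G)] ≥ n − E[|E(G)|] = 148 − 147/22 = 3109/22.
Numerically: ≈ 141.318182.
(This is only a lower bound; the true E[α(G)] may be larger.)

E[α(G)] ≥ 3109/22 ≈ 141.318182.


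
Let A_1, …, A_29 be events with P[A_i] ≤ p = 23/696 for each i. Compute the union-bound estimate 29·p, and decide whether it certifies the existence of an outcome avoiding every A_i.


Union bound: P[∪_{i=1}^{29} A_i] ≤ Σ_i P[A_i] ≤ 29·p = 29·(23/696) = 23/24.
Numerically: 23/24 ≈ 0.9583.
Is 23/24 < 1? YES.
Since P[∪ A_i] ≤ 23/24 < 1, the complement has P[∩ A_i^c] ≥ 1 − 23/24 = 1/24 > 0, so some outcome avoids every A_i.

29·p = 23/24 ≈ 0.9583; existence CERTIFIED by the union bound.


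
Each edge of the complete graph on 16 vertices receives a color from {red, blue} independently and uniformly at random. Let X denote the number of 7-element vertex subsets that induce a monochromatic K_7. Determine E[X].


Let X = Σ_S X_S over the C(16, 7) = 11440 subsets S of size 7, where X_S = 1 if the K_7 on S is monochromatic.
For a fixed S, the K_7 on S has C(7, 2) = 21 edges. P[all 21 edges red] = (1/2)^21, and likewise for blue, so P[monochromatic] = 2·(1/2)^21 = 2^{1 − 21} = 1/1048576.
By linearity of expectation: E[X] = C(16, 7) · 2^{1 − 21} = 11440 · 1/1048576 = 715/65536.
Numerically: E[X] ≈ 0.0109.

E[X] = C(16,7)·2^(1−C(7,2)) = 715/65536 ≈ 0.0109.


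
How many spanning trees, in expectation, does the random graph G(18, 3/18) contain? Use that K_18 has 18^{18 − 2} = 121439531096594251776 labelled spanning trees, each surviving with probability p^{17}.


K_18 has 18^{18 − 2} = 121439531096594251776 labelled spanning trees.
For each such spanning tree H, let X_H = 1 if all 17 edges of H are present in G. Then P[X_H = 1] = p^{17} = (1/6)^{17} = 1/16926659444736.
By linearity: E[X] = Σ_H E[X_H] = 121439531096594251776 · p^{17} = 121439531096594251776 · 1/16926659444736 = 14348907/2.
Numerically: E[X] ≈ 7.17445e+06.

E[X] = 121439531096594251776 · (1/6)^{17} = 14348907/2 ≈ 7.17445e+06.


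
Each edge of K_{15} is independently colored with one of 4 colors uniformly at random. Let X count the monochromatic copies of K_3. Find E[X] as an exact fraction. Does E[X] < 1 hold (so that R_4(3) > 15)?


E[X] = C(15, 3) · 4^{1 − 3} = 455 · 4^{−2} = 455/16.
As a reduced fraction: E[X] = 455/16 ≈ 28.43750.
Is E[X] < 1? NO.
Since E[X] ≥ 1, the first-moment bound is inconclusive at n = 15; it does NOT by itself certify R_4(3) > 15.

E[X] = 455/16 ≈ 28.43750; E[X] ≥ 1; first-moment method inconclusive here.


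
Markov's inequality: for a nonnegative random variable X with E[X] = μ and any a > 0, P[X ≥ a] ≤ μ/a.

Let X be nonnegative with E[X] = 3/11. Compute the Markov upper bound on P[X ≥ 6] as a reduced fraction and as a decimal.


μ = E[X] = 3/11, a = 6.
Markov: P[X ≥ 6] ≤ μ/a = (3/11)/6 = 1/22.
Numerically: ≈ 0.045.
(Since a = 6 > μ = 0.273, the bound 1/22 is < 1 and informative.)

P[X ≥ 6] ≤ 1/22 ≈ 0.045.


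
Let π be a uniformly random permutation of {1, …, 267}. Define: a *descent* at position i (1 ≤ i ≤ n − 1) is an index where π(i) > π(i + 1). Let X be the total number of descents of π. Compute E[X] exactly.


Write X = Σ X_I over i = 1, …, 266, with X_I the indicator of one descent.
There are 266 indicators.
For each fixed i, the pair (π(i), π(i+1)) is a uniformly random ordered pair of distinct values from {1, …, 267}; by symmetry P[π(i) > π(i+1)] = 1/2.
By linearity: E[X] = 266 · (1/2) = (267 − 1) · (1/2) = 133 ≈ 133.00000.

E[X] = 133 = 133.00000.


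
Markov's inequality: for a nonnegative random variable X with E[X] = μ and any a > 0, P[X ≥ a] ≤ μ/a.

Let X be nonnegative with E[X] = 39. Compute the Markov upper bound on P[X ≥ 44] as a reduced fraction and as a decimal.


μ = E[X] = 39, a = 44.
Markov: P[X ≥ 44] ≤ μ/a = (39)/44 = 39/44.
Numerically: ≈ 0.8864.
(Since a = 44 > μ = 39.0000, the bound 39/44 is < 1 and informative.)

P[X ≥ 44] ≤ 39/44 ≈ 0.8864.


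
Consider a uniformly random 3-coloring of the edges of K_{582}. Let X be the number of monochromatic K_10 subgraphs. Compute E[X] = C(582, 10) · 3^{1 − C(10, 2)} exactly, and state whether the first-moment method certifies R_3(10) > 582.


E[X] = C(582, 10) · 3^{1 − 45} = 1136849919863842617720 · 3^{−44} = 1136849919863842617720/984770902183611232881.
As a reduced fraction: E[X] = 378949973287947539240/328256967394537077627 ≈ 1.1544.
Is E[X] < 1? NO.
Since E[X] ≥ 1, the first-moment bound is inconclusive at n = 582; it does NOT by itself certify R_3(10) > 582.

E[X] = 378949973287947539240/328256967394537077627 ≈ 1.1544; E[X] ≥ 1; first-moment method inconclusive here.


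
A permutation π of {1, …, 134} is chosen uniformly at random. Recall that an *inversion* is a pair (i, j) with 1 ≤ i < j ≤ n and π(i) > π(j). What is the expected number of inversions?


Write X = Σ X_I over the C(134, 2) = 8911 pairs i < j, with X_I the indicator of one inversion.
There are 8911 indicators.
For each fixed pair i < j, the values π(i) and π(j) are two distinct elements of {1, …, 134} in uniformly random order; by symmetry P[π(i) > π(j)] = 1/2.
By linearity: E[X] = 8911 · (1/2) = C(134, 2) · (1/2) = 8911/2 = 8911/2 ≈ 4455.500000.

E[X] = 8911/2 = 4455.500000.


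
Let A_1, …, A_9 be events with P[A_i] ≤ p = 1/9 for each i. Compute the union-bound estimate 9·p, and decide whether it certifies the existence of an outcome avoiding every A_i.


Union bound: P[∪_{i=1}^{9} A_i] ≤ Σ_i P[A_i] ≤ 9·p = 9·(1/9) = 1.
Numerically: 1 ≈ 1.0000000.
Is 1 < 1? NO.
Since the bound 1 is ≥ 1, the union bound is uninformative here; it does NOT by itself certify existence.

9·p = 1 ≈ 1.0000000; existence NOT certified by the union bound.


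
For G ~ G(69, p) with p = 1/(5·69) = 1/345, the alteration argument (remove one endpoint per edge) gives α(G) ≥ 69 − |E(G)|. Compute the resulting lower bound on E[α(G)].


E[|E(G)|] = C(69, 2)·p = 2346 · (1/345) = 34/5.
E[α(G)] ≥ n − E[|E(G)|] = 69 − 34/5 = 311/5.
Numerically: ≈ 62.2000.
(This is only a lower bound; the true E[α(G)] may be larger.)

E[α(G)] ≥ 311/5 ≈ 62.2000.


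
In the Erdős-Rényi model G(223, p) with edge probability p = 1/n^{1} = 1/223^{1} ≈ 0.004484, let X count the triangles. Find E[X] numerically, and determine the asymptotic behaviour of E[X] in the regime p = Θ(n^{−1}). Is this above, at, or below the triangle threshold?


Number of potential triangles: C(223, 3) = 1823471.
Each occurs with probability p³ ≈ (0.004484)³ ≈ 9.017485e-08.
By linearity: E[X] = C(223, 3)·p³ ≈ 1823471 · 9.017485e-08 ≈ 0.1644.
Here α = 1, so p = 1/n is exactly at the triangle threshold p ~ 1/n. Asymptotically E[X] → c³/6 = 1³/6 = 1/6 ≈ 0.1667, a bounded constant. In this regime the triangle count is asymptotically Poisson(c³/6).

E[X] ≈ 0.1644; in regime p = Θ(1/n^{1}) E[X] stays bounded (at the triangle threshold p ~ 1/n).


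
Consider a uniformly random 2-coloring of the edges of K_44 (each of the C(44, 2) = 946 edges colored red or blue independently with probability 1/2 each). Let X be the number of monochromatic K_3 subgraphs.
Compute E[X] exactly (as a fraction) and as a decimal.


Let X = Σ_S X_S over the C(44, 3) = 13244 subsets S of size 3, where X_S = 1 if the K_3 on S is monochromatic.
For a fixed S, the K_3 on S has C(3, 2) = 3 edges. P[all 3 edges red] = (1/2)^3, and likewise for blue, so P[monochromatic] = 2·(1/2)^3 = 2^{1 − 3} = 1/4.
By linearity of expectation: E[X] = C(44, 3) · 2^{1 − 3} = 13244 · 1/4 = 3311.
Numerically: E[X] ≈ 3311.000.

E[X] = C(44,3)·2^(1−C(3,2)) = 3311 ≈ 3311.000.


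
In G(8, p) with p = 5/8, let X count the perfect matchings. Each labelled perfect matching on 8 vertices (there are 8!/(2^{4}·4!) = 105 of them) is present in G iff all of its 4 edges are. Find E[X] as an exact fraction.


K_8 has 8!/(2^{4}·4!) = 105 labelled perfect matchings.
For each such perfect matching H, let X_H = 1 if all 4 edges of H are present in G. Then P[X_H = 1] = p^{4} = (5/8)^{4} = 625/4096.
Summing the indicators: E[X] = Σ_H E[X_H] = 105 · p^{4} = 105 · 625/4096 = 65625/4096.
Numerically: E[X] ≈ 16.02.

E[X] = 105 · (5/8)^{4} = 65625/4096 ≈ 16.02.


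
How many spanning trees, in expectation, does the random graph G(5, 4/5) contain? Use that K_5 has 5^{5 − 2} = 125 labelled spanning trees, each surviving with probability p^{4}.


K_5 has 5^{5 − 2} = 125 labelled spanning trees.
For each such spanning tree H, let X_H = 1 if all 4 edges of H are present in G. Then P[X_H = 1] = p^{4} = (4/5)^{4} = 256/625.
By linearity of expectation: E[X] = Σ_H E[X_H] = 125 · p^{4} = 125 · 256/625 = 256/5.
Numerically: E[X] ≈ 51.2.

E[X] = 125 · (4/5)^{4} = 256/5 ≈ 51.2.


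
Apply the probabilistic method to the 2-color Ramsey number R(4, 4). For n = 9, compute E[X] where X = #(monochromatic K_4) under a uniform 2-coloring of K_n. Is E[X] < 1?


E[X] = C(9, 4) · 2^{1 − 6} = 126 · 2^{−5} = 126/32.
As a reduced fraction: E[X] = 63/16 ≈ 3.9375000.
Is E[X] < 1? NO.
Since E[X] ≥ 1, the first-moment bound is inconclusive at n = 9; it does NOT by itself certify R(4, 4) > 9.

E[X] = 63/16 ≈ 3.9375000; E[X] ≥ 1; first-moment method inconclusive here.


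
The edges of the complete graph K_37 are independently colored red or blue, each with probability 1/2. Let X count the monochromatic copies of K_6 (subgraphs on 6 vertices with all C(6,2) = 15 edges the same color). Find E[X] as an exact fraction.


Let X = Σ_S X_S over the C(37, 6) = 2324784 subsets S of size 6, where X_S = 1 if the K_6 on S is monochromatic.
For a fixed S, the K_6 on S has C(6, 2) = 15 edges. P[all 15 edges red] = (1/2)^15, and likewise for blue, so P[monochromatic] = 2·(1/2)^15 = 2^{1 − 15} = 1/16384.
By linearity of expectation: E[X] = C(37, 6) · 2^{1 − 15} = 2324784 · 1/16384 = 145299/1024.
Numerically: E[X] ≈ 141.89355.

E[X] = C(37,6)·2^(1−C(6,2)) = 145299/1024 ≈ 141.89355.


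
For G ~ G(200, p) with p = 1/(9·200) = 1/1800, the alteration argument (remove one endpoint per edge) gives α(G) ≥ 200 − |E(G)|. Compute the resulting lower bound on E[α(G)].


E[|E(G)|] = C(200, 2)·p = 19900 · (1/1800) = 199/18.
E[α(G)] ≥ n − E[|E(G)|] = 200 − 199/18 = 3401/18.
Numerically: ≈ 188.944444.
(This is only a lower bound; the true E[α(G)] may be larger.)

E[α(G)] ≥ 3401/18 ≈ 188.944444.


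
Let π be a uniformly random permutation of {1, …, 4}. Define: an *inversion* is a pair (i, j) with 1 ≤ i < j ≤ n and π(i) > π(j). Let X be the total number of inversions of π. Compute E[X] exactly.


Write X = Σ X_I over the C(4, 2) = 6 pairs i < j, with X_I the indicator of one inversion.
There are 6 indicators.
For each fixed pair i < j, the values π(i) and π(j) are two distinct elements of {1, …, 4} in uniformly random order; by symmetry P[π(i) > π(j)] = 1/2.
By linearity: E[X] = 6 · (1/2) = C(4, 2) · (1/2) = 6/2 = 3 ≈ 3.0000.

E[X] = 3 = 3.0000.


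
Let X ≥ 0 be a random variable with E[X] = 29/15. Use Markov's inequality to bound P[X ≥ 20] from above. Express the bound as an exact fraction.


μ = E[X] = 29/15, a = 20.
Markov: P[X ≥ 20] ≤ μ/a = (29/15)/20 = 29/300.
Numerically: ≈ 0.096667.
(Since a = 20 > μ = 1.933333, the bound 29/300 is < 1 and informative.)

P[X ≥ 20] ≤ 29/300 ≈ 0.096667.


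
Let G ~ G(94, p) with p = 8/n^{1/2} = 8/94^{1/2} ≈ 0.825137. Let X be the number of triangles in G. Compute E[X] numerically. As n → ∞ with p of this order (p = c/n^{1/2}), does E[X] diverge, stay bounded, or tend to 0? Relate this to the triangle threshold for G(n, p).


Number of potential triangles: C(94, 3) = 134044.
Each occurs with probability p³ ≈ (0.825137)³ ≈ 5.61795402e-01.
By linearity: E[X] = C(94, 3)·p³ ≈ 134044 · 5.61795402e-01 ≈ 75305.302895.
Since α = 1/2 < 1, p = c/n^{1/2} ≫ 1/n is above the triangle threshold p ~ 1/n. Asymptotically E[X] ~ (c³/6)·n^{3(1−α)} = (8³/6)·n^{1.5} → ∞; triangles are abundant w.h.p.

E[X] ≈ 75305.302895; in regime p = Θ(1/n^{1/2}) E[X] diverges (above the triangle threshold p ~ 1/n).


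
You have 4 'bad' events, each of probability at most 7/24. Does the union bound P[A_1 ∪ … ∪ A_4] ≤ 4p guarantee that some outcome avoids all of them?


Union bound: P[∪_{i=1}^{4} A_i] ≤ Σ_i P[A_i] ≤ 4·p = 4·(7/24) = 7/6.
Numerically: 7/6 ≈ 1.1667.
Is 7/6 < 1? NO.
Since the bound 7/6 is ≥ 1, the union bound is uninformative here; it does NOT by itself certify existence.

4·p = 7/6 ≈ 1.1667; existence NOT certified by the union bound.


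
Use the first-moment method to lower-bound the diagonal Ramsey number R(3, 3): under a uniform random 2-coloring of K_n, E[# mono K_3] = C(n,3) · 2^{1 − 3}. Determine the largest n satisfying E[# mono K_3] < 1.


We need C(n, 3) · 2^{1 − 3} < 1, i.e. C(n, 3) < 2^{3 − 1} = 4.
Check values of n near the boundary:
  n = 3: C(3, 3) = 1; 1 < 4? YES
  n = 4: C(4, 3) = 4; 4 < 4? NO
  n = 5: C(5, 3) = 10; 10 < 4? NO
  n = 6: C(6, 3) = 20; 20 < 4? NO
The largest n with C(n, 3) < 4 is n = 3 (where E[X] = 1/4 ≈ 0.250). Hence R(3, 3) > 3, i.e. R(3, 3) ≥ 4.

Largest n = 3; hence R(3, 3) > 3.


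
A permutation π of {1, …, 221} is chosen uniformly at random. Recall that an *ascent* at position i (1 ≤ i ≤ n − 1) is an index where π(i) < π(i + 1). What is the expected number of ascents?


Write X = Σ X_I over i = 1, …, 220, with X_I the indicator of one ascent.
There are 220 indicators.
For each fixed i, the pair (π(i), π(i+1)) is a uniformly random ordered pair of distinct values from {1, …, 221}; by symmetry P[π(i) < π(i+1)] = 1/2.
By linearity: E[X] = 220 · (1/2) = (221 − 1) · (1/2) = 110 ≈ 110.000000.

E[X] = 110 = 110.000000.


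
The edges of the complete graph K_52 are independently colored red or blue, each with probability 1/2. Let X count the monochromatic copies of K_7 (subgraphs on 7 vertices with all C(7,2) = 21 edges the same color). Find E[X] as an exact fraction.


Let X = Σ_S X_S over the C(52, 7) = 133784560 subsets S of size 7, where X_S = 1 if the K_7 on S is monochromatic.
For a fixed S, the K_7 on S has C(7, 2) = 21 edges. P[all 21 edges red] = (1/2)^21, and likewise for blue, so P[monochromatic] = 2·(1/2)^21 = 2^{1 − 21} = 1/1048576.
By linearity of expectation: E[X] = C(52, 7) · 2^{1 − 21} = 133784560 · 1/1048576 = 8361535/65536.
Numerically: E[X] ≈ 127.5869.

E[X] = C(52,7)·2^(1−C(7,2)) = 8361535/65536 ≈ 127.5869.


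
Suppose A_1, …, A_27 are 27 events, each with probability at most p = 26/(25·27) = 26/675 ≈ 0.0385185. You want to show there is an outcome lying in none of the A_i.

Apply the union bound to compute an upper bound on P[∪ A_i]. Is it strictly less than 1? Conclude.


Union bound: P[∪_{i=1}^{27} A_i] ≤ Σ_i P[A_i] ≤ 27·p = 27·(26/675) = 26/25.
Numerically: 26/25 ≈ 1.0400000.
Is 26/25 < 1? NO.
Since the bound 26/25 is ≥ 1, the union bound is uninformative here; it does NOT by itself certify existence.

27·p = 26/25 ≈ 1.0400000; existence NOT certified by the union bound.


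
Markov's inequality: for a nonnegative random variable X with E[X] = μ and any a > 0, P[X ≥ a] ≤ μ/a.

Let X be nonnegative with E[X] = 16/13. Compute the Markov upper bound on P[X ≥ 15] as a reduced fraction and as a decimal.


μ = E[X] = 16/13, a = 15.
Markov: P[X ≥ 15] ≤ μ/a = (16/13)/15 = 16/195.
Numerically: ≈ 0.08205.
(Since a = 15 > μ = 1.23077, the bound 16/195 is < 1 and informative.)

P[X ≥ 15] ≤ 16/195 ≈ 0.08205.


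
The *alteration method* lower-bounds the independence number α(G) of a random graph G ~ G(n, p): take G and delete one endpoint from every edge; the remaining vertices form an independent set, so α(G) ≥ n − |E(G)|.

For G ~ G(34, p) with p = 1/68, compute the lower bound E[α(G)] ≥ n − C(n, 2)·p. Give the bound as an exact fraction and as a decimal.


E[|E(G)|] = C(34, 2)·p = 561 · (1/68) = 33/4.
E[α(G)] ≥ n − E[|E(G)|] = 34 − 33/4 = 103/4.
Numerically: ≈ 25.75000.
(This is only a lower bound; the true E[α(G)] may be larger.)

E[α(G)] ≥ 103/4 ≈ 25.75000.


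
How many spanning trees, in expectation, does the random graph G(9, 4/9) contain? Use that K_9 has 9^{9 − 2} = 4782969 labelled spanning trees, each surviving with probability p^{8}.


K_9 has 9^{9 − 2} = 4782969 labelled spanning trees.
For each such spanning tree H, let X_H = 1 if all 8 edges of H are present in G. Then P[X_H = 1] = p^{8} = (4/9)^{8} = 65536/43046721.
Summing the indicators: E[X] = Σ_H E[X_H] = 4782969 · p^{8} = 4782969 · 65536/43046721 = 65536/9.
Numerically: E[X] ≈ 7282.

E[X] = 4782969 · (4/9)^{8} = 65536/9 ≈ 7282.


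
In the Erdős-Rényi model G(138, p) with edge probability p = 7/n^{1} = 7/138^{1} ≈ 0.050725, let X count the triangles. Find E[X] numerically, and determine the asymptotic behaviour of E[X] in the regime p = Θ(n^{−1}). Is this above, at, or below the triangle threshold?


Number of potential triangles: C(138, 3) = 428536.
Each occurs with probability p³ ≈ (0.050725)³ ≈ 1.3051393e-04.
By linearity: E[X] = C(138, 3)·p³ ≈ 428536 · 1.3051393e-04 ≈ 55.92992.
Here α = 1, so p = 7/n is exactly at the triangle threshold p ~ 1/n. Asymptotically E[X] → c³/6 = 7³/6 = 343/6 ≈ 57.16667, a bounded constant. In this regime the triangle count is asymptotically Poisson(c³/6).

E[X] ≈ 55.92992; in regime p = Θ(1/n^{1}) E[X] stays bounded (at the triangle threshold p ~ 1/n).


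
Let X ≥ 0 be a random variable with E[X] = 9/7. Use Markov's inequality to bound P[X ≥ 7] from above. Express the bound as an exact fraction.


μ = E[X] = 9/7, a = 7.
Markov: P[X ≥ 7] ≤ μ/a = (9/7)/7 = 9/49.
Numerically: ≈ 0.18367.
(Since a = 7 > μ = 1.28571, the bound 9/49 is < 1 and informative.)

P[X ≥ 7] ≤ 9/49 ≈ 0.18367.


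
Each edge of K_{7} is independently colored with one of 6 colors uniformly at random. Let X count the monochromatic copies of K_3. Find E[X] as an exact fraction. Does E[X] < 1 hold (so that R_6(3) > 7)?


E[X] = C(7, 3) · 6^{1 − 3} = 35 · 6^{−2} = 35/36.
As a reduced fraction: E[X] = 35/36 ≈ 0.972222.
Is E[X] < 1? YES.
Since E[X] < 1, there exists a 6-coloring of K_{7} with no monochromatic K_3; hence R_6(3) > 7.

E[X] = 35/36 ≈ 0.972222; E[X] < 1, so R_6(3) > 7.


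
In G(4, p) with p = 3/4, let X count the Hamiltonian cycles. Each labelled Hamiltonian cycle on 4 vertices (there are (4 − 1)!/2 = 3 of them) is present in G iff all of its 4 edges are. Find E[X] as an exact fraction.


K_4 has (4 − 1)!/2 = 3 labelled Hamiltonian cycles.
For each such Hamiltonian cycle H, let X_H = 1 if all 4 edges of H are present in G. Then P[X_H = 1] = p^{4} = (3/4)^{4} = 81/256.
By linearity of expectation: E[X] = Σ_H E[X_H] = 3 · p^{4} = 3 · 81/256 = 243/256.
Numerically: E[X] ≈ 0.949.

E[X] = 3 · (3/4)^{4} = 243/256 ≈ 0.949.


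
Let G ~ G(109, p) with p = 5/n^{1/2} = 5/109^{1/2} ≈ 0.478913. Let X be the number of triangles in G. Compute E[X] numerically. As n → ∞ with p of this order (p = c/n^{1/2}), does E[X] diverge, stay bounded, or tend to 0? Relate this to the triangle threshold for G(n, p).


Number of potential triangles: C(109, 3) = 209934.
Each occurs with probability p³ ≈ (0.478913)³ ≈ 1.09842464e-01.
By linearity: E[X] = C(109, 3)·p³ ≈ 209934 · 1.09842464e-01 ≈ 23059.667817.
Since α = 1/2 < 1, p = c/n^{1/2} ≫ 1/n is above the triangle threshold p ~ 1/n. Asymptotically E[X] ~ (c³/6)·n^{3(1−α)} = (5³/6)·n^{1.5} → ∞; triangles are abundant w.h.p.

E[X] ≈ 23059.667817; in regime p = Θ(1/n^{1/2}) E[X] diverges (above the triangle threshold p ~ 1/n).


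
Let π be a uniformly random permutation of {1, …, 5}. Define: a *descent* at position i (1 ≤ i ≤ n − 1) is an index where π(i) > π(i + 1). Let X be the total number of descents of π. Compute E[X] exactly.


Write X = Σ X_I over i = 1, …, 4, with X_I the indicator of one descent.
There are 4 indicators.
For each fixed i, the pair (π(i), π(i+1)) is a uniformly random ordered pair of distinct values from {1, …, 5}; by symmetry P[π(i) > π(i+1)] = 1/2.
By linearity: E[X] = 4 · (1/2) = (5 − 1) · (1/2) = 2 ≈ 2.000.

E[X] = 2 = 2.000.


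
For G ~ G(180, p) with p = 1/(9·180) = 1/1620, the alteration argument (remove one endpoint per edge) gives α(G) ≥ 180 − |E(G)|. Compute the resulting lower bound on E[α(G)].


E[|E(G)|] = C(180, 2)·p = 16110 · (1/1620) = 179/18.
E[α(G)] ≥ n − E[|E(G)|] = 180 − 179/18 = 3061/18.
Numerically: ≈ 170.0556.
(This is only a lower bound; the true E[α(G)] may be larger.)

E[α(G)] ≥ 3061/18 ≈ 170.0556.


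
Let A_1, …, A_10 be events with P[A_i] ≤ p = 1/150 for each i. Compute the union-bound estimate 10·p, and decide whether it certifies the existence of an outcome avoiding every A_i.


Union bound: P[∪_{i=1}^{10} A_i] ≤ Σ_i P[A_i] ≤ 10·p = 10·(1/150) = 1/15.
Numerically: 1/15 ≈ 0.06667.
Is 1/15 < 1? YES.
Since P[∪ A_i] ≤ 1/15 < 1, the complement has P[∩ A_i^c] ≥ 1 − 1/15 = 14/15 > 0, so some outcome avoids every A_i.

10·p = 1/15 ≈ 0.06667; existence CERTIFIED by the union bound.


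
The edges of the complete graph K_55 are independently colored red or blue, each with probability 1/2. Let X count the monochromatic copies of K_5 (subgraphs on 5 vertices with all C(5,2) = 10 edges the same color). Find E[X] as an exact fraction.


Let X = Σ_S X_S over the C(55, 5) = 3478761 subsets S of size 5, where X_S = 1 if the K_5 on S is monochromatic.
For a fixed S, the K_5 on S has C(5, 2) = 10 edges. P[all 10 edges red] = (1/2)^10, and likewise for blue, so P[monochromatic] = 2·(1/2)^10 = 2^{1 − 10} = 1/512.
By linearity of expectation: E[X] = C(55, 5) · 2^{1 − 10} = 3478761 · 1/512 = 3478761/512.
Numerically: E[X] ≈ 6794.45508.

E[X] = C(55,5)·2^(1−C(5,2)) = 3478761/512 ≈ 6794.45508.


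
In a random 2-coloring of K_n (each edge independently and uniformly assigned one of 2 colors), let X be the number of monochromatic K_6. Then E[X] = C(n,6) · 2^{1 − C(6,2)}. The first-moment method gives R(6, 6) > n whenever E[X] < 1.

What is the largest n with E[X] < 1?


We need C(n, 6) · 2^{1 − 15} < 1, i.e. C(n, 6) < 2^{15 − 1} = 16384.
Check values of n near the boundary:
  n = 11: C(11, 6) = 462; 462 < 16384? YES
  n = 12: C(12, 6) = 924; 924 < 16384? YES
  n = 13: C(13, 6) = 1716; 1716 < 16384? YES
  n = 14: C(14, 6) = 3003; 3003 < 16384? YES
  n = 15: C(15, 6) = 5005; 5005 < 16384? YES
  n = 16: C(16, 6) = 8008; 8008 < 16384? YES
  n = 17: C(17, 6) = 12376; 12376 < 16384? YES
  n = 18: C(18, 6) = 18564; 18564 < 16384? NO
The largest n with C(n, 6) < 16384 is n = 17 (where E[X] = 1547/2048 ≈ 0.75537). Hence R(6, 6) > 17, i.e. R(6, 6) ≥ 18.

Largest n = 17; hence R(6, 6) > 17.


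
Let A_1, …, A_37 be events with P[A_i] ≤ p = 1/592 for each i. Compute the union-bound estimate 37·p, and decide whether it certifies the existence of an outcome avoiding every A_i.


Union bound: P[∪_{i=1}^{37} A_i] ≤ Σ_i P[A_i] ≤ 37·p = 37·(1/592) = 1/16.
Numerically: 1/16 ≈ 0.062.
Is 1/16 < 1? YES.
Since P[∪ A_i] ≤ 1/16 < 1, the complement has P[∩ A_i^c] ≥ 1 − 1/16 = 15/16 > 0, so some outcome avoids every A_i.

37·p = 1/16 ≈ 0.062; existence CERTIFIED by the union bound.


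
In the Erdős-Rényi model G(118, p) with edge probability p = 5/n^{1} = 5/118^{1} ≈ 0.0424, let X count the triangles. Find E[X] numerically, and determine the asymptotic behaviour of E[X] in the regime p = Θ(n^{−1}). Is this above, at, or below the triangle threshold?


Number of potential triangles: C(118, 3) = 266916.
Each occurs with probability p³ ≈ (0.0424)³ ≈ 7.60789e-05.
By linearity: E[X] = C(118, 3)·p³ ≈ 266916 · 7.60789e-05 ≈ 20.307.
Here α = 1, so p = 5/n is exactly at the triangle threshold p ~ 1/n. Asymptotically E[X] → c³/6 = 5³/6 = 125/6 ≈ 20.833, a bounded constant. In this regime the triangle count is asymptotically Poisson(c³/6).

E[X] ≈ 20.307; in regime p = Θ(1/n^{1}) E[X] stays bounded (at the triangle threshold p ~ 1/n).


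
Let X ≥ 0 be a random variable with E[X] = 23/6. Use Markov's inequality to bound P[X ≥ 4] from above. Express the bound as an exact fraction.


μ = E[X] = 23/6, a = 4.
Markov: P[X ≥ 4] ≤ μ/a = (23/6)/4 = 23/24.
Numerically: ≈ 0.9583.
(Since a = 4 > μ = 3.8333, the bound 23/24 is < 1 and informative.)

P[X ≥ 4] ≤ 23/24 ≈ 0.9583.


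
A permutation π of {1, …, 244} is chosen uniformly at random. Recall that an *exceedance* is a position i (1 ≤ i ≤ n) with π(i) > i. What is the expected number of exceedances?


Write X = Σ_{i=1}^{244} X_i, where X_i = 1_{π(i) > i}.
For each fixed i, π(i) is uniform over {1, …, 244} (marginal of a uniform permutation), so P[π(i) > i] = (n − i)/n. Summing: Σ_{i=1}^{244} (n − i)/n = (0 + 1 + … + 243)/244 = 244(244 − 1)/(2·244) = (244 − 1)/2.
Hence E[X] = Σ_{i=1}^{244} (244 − i)/244 = 243/2 ≈ 121.5000.

E[X] = 243/2 = 121.5000.


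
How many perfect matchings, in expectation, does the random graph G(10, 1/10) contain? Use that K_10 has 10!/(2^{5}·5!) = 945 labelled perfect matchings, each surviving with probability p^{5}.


K_10 has 10!/(2^{5}·5!) = 945 labelled perfect matchings.
For each such perfect matching H, let X_H = 1 if all 5 edges of H are present in G. Then P[X_H = 1] = p^{5} = (1/10)^{5} = 1/100000.
Summing the indicators: E[X] = Σ_H E[X_H] = 945 · p^{5} = 945 · 1/100000 = 189/20000.
Numerically: E[X] ≈ 0.00945.

E[X] = 945 · (1/10)^{5} = 189/20000 ≈ 0.00945.


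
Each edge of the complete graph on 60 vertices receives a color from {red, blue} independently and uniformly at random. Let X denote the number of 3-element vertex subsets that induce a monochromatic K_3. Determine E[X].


Let X = Σ_S X_S over the C(60, 3) = 34220 subsets S of size 3, where X_S = 1 if the K_3 on S is monochromatic.
For a fixed S, the K_3 on S has C(3, 2) = 3 edges. P[all 3 edges red] = (1/2)^3, and likewise for blue, so P[monochromatic] = 2·(1/2)^3 = 2^{1 − 3} = 1/4.
By linearity of expectation: E[X] = C(60, 3) · 2^{1 − 3} = 34220 · 1/4 = 8555.
Numerically: E[X] ≈ 8555.0000.

E[X] = C(60,3)·2^(1−C(3,2)) = 8555 ≈ 8555.0000.


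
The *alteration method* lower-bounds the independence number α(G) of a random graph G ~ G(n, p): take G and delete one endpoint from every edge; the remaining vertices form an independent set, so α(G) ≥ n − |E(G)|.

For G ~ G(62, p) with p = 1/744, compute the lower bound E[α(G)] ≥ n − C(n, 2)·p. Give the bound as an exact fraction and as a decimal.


E[|E(G)|] = C(62, 2)·p = 1891 · (1/744) = 61/24.
E[α(G)] ≥ n − E[|E(G)|] = 62 − 61/24 = 1427/24.
Numerically: ≈ 59.4583.
(This is only a lower bound; the true E[α(G)] may be larger.)

E[α(G)] ≥ 1427/24 ≈ 59.4583.


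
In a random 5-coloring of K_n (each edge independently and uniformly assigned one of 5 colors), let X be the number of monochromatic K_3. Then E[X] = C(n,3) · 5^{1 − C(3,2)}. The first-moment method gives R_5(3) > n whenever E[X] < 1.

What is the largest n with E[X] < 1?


We need C(n, 3) · 5^{1 − 3} < 1, i.e. C(n, 3) < 5^{3 − 1} = 25.
Check values of n near the boundary:
  n = 3: C(3, 3) = 1; 1 < 25? YES
  n = 4: C(4, 3) = 4; 4 < 25? YES
  n = 5: C(5, 3) = 10; 10 < 25? YES
  n = 6: C(6, 3) = 20; 20 < 25? YES
  n = 7: C(7, 3) = 35; 35 < 25? NO
The largest n with C(n, 3) < 25 is n = 6 (where E[X] = 4/5 ≈ 0.8000000). Hence R_5(3) > 6, i.e. R_5(3) ≥ 7.

Largest n = 6; hence R_5(3) > 6.


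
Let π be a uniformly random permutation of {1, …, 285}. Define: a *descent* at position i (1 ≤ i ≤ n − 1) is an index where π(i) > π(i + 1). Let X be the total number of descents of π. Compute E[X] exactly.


Write X = Σ X_I over i = 1, …, 284, with X_I the indicator of one descent.
There are 284 indicators.
For each fixed i, the pair (π(i), π(i+1)) is a uniformly random ordered pair of distinct values from {1, …, 285}; by symmetry P[π(i) > π(i+1)] = 1/2.
By linearity: E[X] = 284 · (1/2) = (285 − 1) · (1/2) = 142 ≈ 142.00000.

E[X] = 142 = 142.00000.


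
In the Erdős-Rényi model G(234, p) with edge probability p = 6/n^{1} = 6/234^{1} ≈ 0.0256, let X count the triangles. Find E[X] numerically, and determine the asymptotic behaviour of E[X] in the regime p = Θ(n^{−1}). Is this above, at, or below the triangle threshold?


Number of potential triangles: C(234, 3) = 2108184.
Each occurs with probability p³ ≈ (0.0256)³ ≈ 1.68580e-05.
By linearity: E[X] = C(234, 3)·p³ ≈ 2108184 · 1.68580e-05 ≈ 35.540.
Here α = 1, so p = 6/n is exactly at the triangle threshold p ~ 1/n. Asymptotically E[X] → c³/6 = 6³/6 = 36 ≈ 36.000, a bounded constant. In this regime the triangle count is asymptotically Poisson(c³/6).

E[X] ≈ 35.540; in regime p = Θ(1/n^{1}) E[X] stays bounded (at the triangle threshold p ~ 1/n).


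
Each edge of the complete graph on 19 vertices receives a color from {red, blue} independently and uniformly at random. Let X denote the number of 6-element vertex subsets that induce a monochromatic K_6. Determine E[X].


Let X = Σ_S X_S over the C(19, 6) = 27132 subsets S of size 6, where X_S = 1 if the K_6 on S is monochromatic.
For a fixed S, the K_6 on S has C(6, 2) = 15 edges. P[all 15 edges red] = (1/2)^15, and likewise for blue, so P[monochromatic] = 2·(1/2)^15 = 2^{1 − 15} = 1/16384.
By linearity: E[X] = C(19, 6) · 2^{1 − 15} = 27132 · 1/16384 = 6783/4096.
Numerically: E[X] ≈ 1.656.

E[X] = C(19,6)·2^(1−C(6,2)) = 6783/4096 ≈ 1.656.


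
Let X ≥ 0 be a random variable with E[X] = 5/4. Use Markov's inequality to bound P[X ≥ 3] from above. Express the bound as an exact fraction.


μ = E[X] = 5/4, a = 3.
Markov: P[X ≥ 3] ≤ μ/a = (5/4)/3 = 5/12.
Numerically: ≈ 0.41667.
(Since a = 3 > μ = 1.25000, the bound 5/12 is < 1 and informative.)

P[X ≥ 3] ≤ 5/12 ≈ 0.41667.


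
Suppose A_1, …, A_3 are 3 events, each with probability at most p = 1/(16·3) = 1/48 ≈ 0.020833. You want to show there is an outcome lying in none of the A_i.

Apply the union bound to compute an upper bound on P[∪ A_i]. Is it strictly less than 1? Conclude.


Union bound: P[∪_{i=1}^{3} A_i] ≤ Σ_i P[A_i] ≤ 3·p = 3·(1/48) = 1/16.
Numerically: 1/16 ≈ 0.062500.
Is 1/16 < 1? YES.
Since P[∪ A_i] ≤ 1/16 < 1, the complement has P[∩ A_i^c] ≥ 1 − 1/16 = 15/16 > 0, so some outcome avoids every A_i.

3·p = 1/16 ≈ 0.062500; existence CERTIFIED by the union bound.


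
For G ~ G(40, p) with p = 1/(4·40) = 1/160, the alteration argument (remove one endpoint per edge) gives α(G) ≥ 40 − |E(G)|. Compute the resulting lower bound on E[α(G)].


E[|E(G)|] = C(40, 2)·p = 780 · (1/160) = 39/8.
E[α(G)] ≥ n − E[|E(G)|] = 40 − 39/8 = 281/8.
Numerically: ≈ 35.125000.
(This is only a lower bound; the true E[α(G)] may be larger.)

E[α(G)] ≥ 281/8 ≈ 35.125000.


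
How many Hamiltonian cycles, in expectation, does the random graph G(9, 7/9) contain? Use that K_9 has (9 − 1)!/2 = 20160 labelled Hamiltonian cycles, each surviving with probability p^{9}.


K_9 has (9 − 1)!/2 = 20160 labelled Hamiltonian cycles.
For each such Hamiltonian cycle H, let X_H = 1 if all 9 edges of H are present in G. Then P[X_H = 1] = p^{9} = (7/9)^{9} = 40353607/387420489.
By linearity: E[X] = Σ_H E[X_H] = 20160 · p^{9} = 20160 · 40353607/387420489 = 90392079680/43046721.
Numerically: E[X] ≈ 2099.9.

E[X] = 20160 · (7/9)^{9} = 90392079680/43046721 ≈ 2099.9.


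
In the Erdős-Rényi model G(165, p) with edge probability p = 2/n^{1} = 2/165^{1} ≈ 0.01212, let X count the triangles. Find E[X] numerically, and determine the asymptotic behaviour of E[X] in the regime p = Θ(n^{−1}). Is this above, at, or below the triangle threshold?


Number of potential triangles: C(165, 3) = 735130.
Each occurs with probability p³ ≈ (0.01212)³ ≈ 1.780894e-06.
By linearity: E[X] = C(165, 3)·p³ ≈ 735130 · 1.780894e-06 ≈ 1.3092.
Here α = 1, so p = 2/n is exactly at the triangle threshold p ~ 1/n. Asymptotically E[X] → c³/6 = 2³/6 = 4/3 ≈ 1.3333, a bounded constant. In this regime the triangle count is asymptotically Poisson(c³/6).

E[X] ≈ 1.3092; in regime p = Θ(1/n^{1}) E[X] stays bounded (at the triangle threshold p ~ 1/n).


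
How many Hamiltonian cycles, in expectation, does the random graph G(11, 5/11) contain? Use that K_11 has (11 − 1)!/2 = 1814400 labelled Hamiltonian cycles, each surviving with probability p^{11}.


K_11 has (11 − 1)!/2 = 1814400 labelled Hamiltonian cycles.
For each such Hamiltonian cycle H, let X_H = 1 if all 11 edges of H are present in G. Then P[X_H = 1] = p^{11} = (5/11)^{11} = 48828125/285311670611.
Summing the indicators: E[X] = Σ_H E[X_H] = 1814400 · p^{11} = 1814400 · 48828125/285311670611 = 88593750000000/285311670611.
Numerically: E[X] ≈ 310.52.

E[X] = 1814400 · (5/11)^{11} = 88593750000000/285311670611 ≈ 310.52.


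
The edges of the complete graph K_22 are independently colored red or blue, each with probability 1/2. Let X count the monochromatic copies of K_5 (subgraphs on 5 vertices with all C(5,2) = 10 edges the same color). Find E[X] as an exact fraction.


Let X = Σ_S X_S over the C(22, 5) = 26334 subsets S of size 5, where X_S = 1 if the K_5 on S is monochromatic.
For a fixed S, the K_5 on S has C(5, 2) = 10 edges. P[all 10 edges red] = (1/2)^10, and likewise for blue, so P[monochromatic] = 2·(1/2)^10 = 2^{1 − 10} = 1/512.
By linearity: E[X] = C(22, 5) · 2^{1 − 10} = 26334 · 1/512 = 13167/256.
Numerically: E[X] ≈ 51.434.

E[X] = C(22,5)·2^(1−C(5,2)) = 13167/256 ≈ 51.434.


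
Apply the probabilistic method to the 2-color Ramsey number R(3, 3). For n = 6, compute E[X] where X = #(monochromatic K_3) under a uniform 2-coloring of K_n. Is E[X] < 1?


E[X] = C(6, 3) · 2^{1 − 3} = 20 · 2^{−2} = 20/4.
As a reduced fraction: E[X] = 5 ≈ 5.0000000.
Is E[X] < 1? NO.
Since E[X] ≥ 1, the first-moment bound is inconclusive at n = 6; it does NOT by itself certify R(3, 3) > 6.

E[X] = 5 ≈ 5.0000000; E[X] ≥ 1; first-moment method inconclusive here.


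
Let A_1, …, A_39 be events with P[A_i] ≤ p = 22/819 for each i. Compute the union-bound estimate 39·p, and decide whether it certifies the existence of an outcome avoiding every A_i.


Union bound: P[∪_{i=1}^{39} A_i] ≤ Σ_i P[A_i] ≤ 39·p = 39·(22/819) = 22/21.
Numerically: 22/21 ≈ 1.047619.
Is 22/21 < 1? NO.
Since the bound 22/21 is ≥ 1, the union bound is uninformative here; it does NOT by itself certify existence.

39·p = 22/21 ≈ 1.047619; existence NOT certified by the union bound.


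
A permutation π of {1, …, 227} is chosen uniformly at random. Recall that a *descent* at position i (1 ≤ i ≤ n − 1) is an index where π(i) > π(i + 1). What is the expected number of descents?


Write X = Σ X_I over i = 1, …, 226, with X_I the indicator of one descent.
There are 226 indicators.
For each fixed i, the pair (π(i), π(i+1)) is a uniformly random ordered pair of distinct values from {1, …, 227}; by symmetry P[π(i) > π(i+1)] = 1/2.
By linearity: E[X] = 226 · (1/2) = (227 − 1) · (1/2) = 113 ≈ 113.00000.

E[X] = 113 = 113.00000.
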